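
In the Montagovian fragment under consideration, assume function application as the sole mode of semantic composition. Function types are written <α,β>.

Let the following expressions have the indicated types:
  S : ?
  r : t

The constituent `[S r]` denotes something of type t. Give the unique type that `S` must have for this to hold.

<t,t>

[S r] is required to be t. r : t cannot yield t as functor, so S : <t,t>.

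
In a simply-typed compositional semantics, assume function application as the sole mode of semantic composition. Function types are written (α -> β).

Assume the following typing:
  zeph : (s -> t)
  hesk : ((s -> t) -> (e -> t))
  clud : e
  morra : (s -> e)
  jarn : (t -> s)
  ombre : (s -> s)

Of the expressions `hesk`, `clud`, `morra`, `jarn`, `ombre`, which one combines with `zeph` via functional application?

hesk — combines: hesk : ((s -> t) -> (e -> t)) takes zeph : (s -> t) as argument, giving (e -> t).
clud : e — does not combine with zeph.
morra : (s -> e) — does not combine with zeph.
jarn : (t -> s) — does not combine with zeph.
ombre : (s -> s) — does not combine with zeph.

hesk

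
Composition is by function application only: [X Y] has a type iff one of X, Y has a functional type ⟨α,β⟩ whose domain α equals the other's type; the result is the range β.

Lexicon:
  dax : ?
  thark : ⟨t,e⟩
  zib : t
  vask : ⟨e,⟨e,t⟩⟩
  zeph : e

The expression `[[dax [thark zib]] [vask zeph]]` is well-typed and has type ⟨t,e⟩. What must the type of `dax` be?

For [[dax [thark zib]] [vask zeph]] to have type ⟨t,e⟩ with [vask zeph] of type ⟨e,t⟩, [dax [thark zib]] must be the function: [dax [thark zib]] : ⟨⟨e,t⟩,⟨t,e⟩⟩.
For [dax [thark zib]] to have type ⟨⟨e,t⟩,⟨t,e⟩⟩ with [thark zib] of type e, dax must be the function: dax : ⟨e,⟨⟨e,t⟩,⟨t,e⟩⟩⟩.

⟨e,⟨⟨e,t⟩,⟨t,e⟩⟩⟩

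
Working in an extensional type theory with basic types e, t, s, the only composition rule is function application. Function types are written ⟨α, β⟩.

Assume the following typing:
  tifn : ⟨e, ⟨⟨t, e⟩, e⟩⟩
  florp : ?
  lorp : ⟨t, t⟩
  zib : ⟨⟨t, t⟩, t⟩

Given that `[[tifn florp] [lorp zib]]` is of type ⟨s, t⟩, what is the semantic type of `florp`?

⟨⟨e, ⟨⟨t, e⟩, e⟩⟩, ⟨t, ⟨s, t⟩⟩⟩

At [[tifn florp] [lorp zib]] (required: ⟨s, t⟩): [lorp zib] is t, which is not a function with range ⟨s, t⟩; hence [tifn florp] is the functor — type ⟨t, ⟨s, t⟩⟩.
At [tifn florp] (required: ⟨t, ⟨s, t⟩⟩): tifn is ⟨e, ⟨⟨t, e⟩, e⟩⟩, which is not a function with range ⟨t, ⟨s, t⟩⟩; hence florp is the functor — type ⟨⟨e, ⟨⟨t, e⟩, e⟩⟩, ⟨t, ⟨s, t⟩⟩⟩.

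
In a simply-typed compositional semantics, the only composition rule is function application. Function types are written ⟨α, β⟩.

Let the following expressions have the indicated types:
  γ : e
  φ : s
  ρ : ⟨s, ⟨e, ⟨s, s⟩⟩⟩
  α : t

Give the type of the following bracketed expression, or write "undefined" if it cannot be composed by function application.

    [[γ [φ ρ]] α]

[φ ρ] — ρ of type ⟨s, ⟨e, ⟨s, s⟩⟩⟩ combines with φ of type s: type ⟨e, ⟨s, s⟩⟩.
[γ [φ ρ]] — [φ ρ] of type ⟨e, ⟨s, s⟩⟩ combines with γ of type e: type ⟨s, s⟩.
At [[γ [φ ρ]] α]: neither ⟨s, s⟩ nor t can take the other as argument; the node is ill-typed.

undefined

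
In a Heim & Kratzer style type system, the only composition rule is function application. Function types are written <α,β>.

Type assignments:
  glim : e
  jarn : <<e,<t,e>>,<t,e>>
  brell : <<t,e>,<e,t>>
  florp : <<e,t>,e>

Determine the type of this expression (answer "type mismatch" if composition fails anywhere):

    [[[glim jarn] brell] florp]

type mismatch

[glim jarn]: e and <<e,<t,e>>,<t,e>> cannot combine by function application — type clash.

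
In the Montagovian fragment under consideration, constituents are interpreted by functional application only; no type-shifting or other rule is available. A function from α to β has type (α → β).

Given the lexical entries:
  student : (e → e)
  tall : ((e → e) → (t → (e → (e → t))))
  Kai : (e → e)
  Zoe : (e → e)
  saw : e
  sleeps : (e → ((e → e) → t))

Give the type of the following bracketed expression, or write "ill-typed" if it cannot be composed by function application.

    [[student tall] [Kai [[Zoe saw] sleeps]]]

[student tall]: functor tall : ((e → e) → (t → (e → (e → t)))), argument student : (e → e); result (t → (e → (e → t))).
[Zoe saw]: functor Zoe : (e → e), argument saw : e; result e.
[[Zoe saw] sleeps]: functor sleeps : (e → ((e → e) → t)), argument [Zoe saw] : e; result ((e → e) → t).
[Kai [[Zoe saw] sleeps]]: functor [[Zoe saw] sleeps] : ((e → e) → t), argument Kai : (e → e); result t.
[[student tall] [Kai [[Zoe saw] sleeps]]]: functor [student tall] : (t → (e → (e → t))), argument [Kai [[Zoe saw] sleeps]] : t; result (e → (e → t)).

(e → (e → t))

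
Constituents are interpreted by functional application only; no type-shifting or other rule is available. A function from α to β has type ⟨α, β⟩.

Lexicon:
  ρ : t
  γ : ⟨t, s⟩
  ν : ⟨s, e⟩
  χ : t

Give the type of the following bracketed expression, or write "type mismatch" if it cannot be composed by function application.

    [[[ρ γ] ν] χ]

type mismatch

[ρ γ]: γ is ⟨t, s⟩, ρ is t; result s.
[[ρ γ] ν]: ν is ⟨s, e⟩, [ρ γ] is s; result e.
At [[[ρ γ] ν] χ]: neither e nor t can take the other as argument; the node is ill-typed.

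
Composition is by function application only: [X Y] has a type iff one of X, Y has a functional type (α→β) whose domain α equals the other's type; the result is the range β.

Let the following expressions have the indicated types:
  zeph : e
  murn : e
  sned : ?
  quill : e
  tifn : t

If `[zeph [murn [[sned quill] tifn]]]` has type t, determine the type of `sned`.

At [zeph [murn [[sned quill] tifn]]] (required: t): zeph is e, which is not a function with range t; hence [murn [[sned quill] tifn]] is the functor — type (e→t).
At [murn [[sned quill] tifn]] (required: (e→t)): murn is e, which is not a function with range (e→t); hence [[sned quill] tifn] is the functor — type (e→(e→t)).
At [[sned quill] tifn] (required: (e→(e→t))): tifn is t, which is not a function with range (e→(e→t)); hence [sned quill] is the functor — type (t→(e→(e→t))).
At [sned quill] (required: (t→(e→(e→t)))): quill is e, which is not a function with range (t→(e→(e→t))); hence sned is the functor — type (e→(t→(e→(e→t)))).

(e→(t→(e→(e→t))))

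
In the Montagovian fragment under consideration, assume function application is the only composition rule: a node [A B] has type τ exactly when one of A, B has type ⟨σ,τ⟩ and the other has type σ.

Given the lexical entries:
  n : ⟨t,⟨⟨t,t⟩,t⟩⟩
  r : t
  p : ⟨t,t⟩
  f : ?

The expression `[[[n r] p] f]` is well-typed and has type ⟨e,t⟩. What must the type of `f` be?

⟨t,⟨e,t⟩⟩

At [[[n r] p] f] (required: ⟨e,t⟩): [[n r] p] is t, which is not a function with range ⟨e,t⟩; hence f is the functor — type ⟨t,⟨e,t⟩⟩.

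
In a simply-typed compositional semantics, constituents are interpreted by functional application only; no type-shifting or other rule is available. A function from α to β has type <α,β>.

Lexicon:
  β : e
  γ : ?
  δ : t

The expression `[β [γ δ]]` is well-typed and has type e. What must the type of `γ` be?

For [β [γ δ]] to have type e with β of type e, [γ δ] must be the function: [γ δ] : <e,e>.
For [γ δ] to have type <e,e> with δ of type t, γ must be the function: γ : <t,<e,e>>.

<t,<e,e>>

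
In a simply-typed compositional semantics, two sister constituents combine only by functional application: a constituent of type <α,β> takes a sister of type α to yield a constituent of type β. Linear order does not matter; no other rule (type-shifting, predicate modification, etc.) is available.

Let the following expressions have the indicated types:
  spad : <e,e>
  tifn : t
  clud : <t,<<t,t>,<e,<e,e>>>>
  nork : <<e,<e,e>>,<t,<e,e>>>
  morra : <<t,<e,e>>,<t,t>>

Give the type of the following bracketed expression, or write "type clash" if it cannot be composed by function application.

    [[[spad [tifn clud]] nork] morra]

type clash

At [tifn clud], clud : <t,<<t,t>,<e,<e,e>>>> takes tifn : t, giving <<t,t>,<e,<e,e>>>.
[spad [tifn clud]]: <e,e> with <<t,t>,<e,<e,e>>> — neither is a function whose domain matches the other; composition fails here.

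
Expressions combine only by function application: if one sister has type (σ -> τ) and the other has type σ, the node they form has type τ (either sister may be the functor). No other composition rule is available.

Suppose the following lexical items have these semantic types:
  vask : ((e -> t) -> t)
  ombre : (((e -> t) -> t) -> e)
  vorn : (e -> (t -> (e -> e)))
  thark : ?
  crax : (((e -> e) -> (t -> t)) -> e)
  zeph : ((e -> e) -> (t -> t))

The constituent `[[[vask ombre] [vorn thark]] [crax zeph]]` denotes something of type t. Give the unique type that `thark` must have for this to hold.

((e -> (t -> (e -> e))) -> (e -> (e -> t)))

[[[vask ombre] [vorn thark]] [crax zeph]] is required to be t. [crax zeph] : e cannot yield t as functor, so [[vask ombre] [vorn thark]] : (e -> t).
[[vask ombre] [vorn thark]] is required to be (e -> t). [vask ombre] : e cannot yield (e -> t) as functor, so [vorn thark] : (e -> (e -> t)).
[vorn thark] is required to be (e -> (e -> t)). vorn : (e -> (t -> (e -> e))) cannot yield (e -> (e -> t)) as functor, so thark : ((e -> (t -> (e -> e))) -> (e -> (e -> t))).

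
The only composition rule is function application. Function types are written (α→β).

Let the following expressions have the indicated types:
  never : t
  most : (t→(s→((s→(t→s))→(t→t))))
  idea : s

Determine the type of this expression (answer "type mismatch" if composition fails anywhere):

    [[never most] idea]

[never most]: (t→(s→((s→(t→s))→(t→t)))) applied to t yields (s→((s→(t→s))→(t→t))).
[[never most] idea]: (s→((s→(t→s))→(t→t))) applied to s yields ((s→(t→s))→(t→t)).

((s→(t→s))→(t→t))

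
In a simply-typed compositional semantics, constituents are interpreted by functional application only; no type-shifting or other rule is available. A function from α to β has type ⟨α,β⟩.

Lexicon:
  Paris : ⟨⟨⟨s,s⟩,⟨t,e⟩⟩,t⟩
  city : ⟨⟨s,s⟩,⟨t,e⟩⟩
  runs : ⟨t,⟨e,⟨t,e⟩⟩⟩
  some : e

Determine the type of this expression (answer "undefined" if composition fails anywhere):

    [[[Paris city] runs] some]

[Paris city] — Paris of type ⟨⟨⟨s,s⟩,⟨t,e⟩⟩,t⟩ combines with city of type ⟨⟨s,s⟩,⟨t,e⟩⟩: type t.
[[Paris city] runs] — runs of type ⟨t,⟨e,⟨t,e⟩⟩⟩ combines with [Paris city] of type t: type ⟨e,⟨t,e⟩⟩.
[[[Paris city] runs] some] — [[Paris city] runs] of type ⟨e,⟨t,e⟩⟩ combines with some of type e: type ⟨t,e⟩.

⟨t,e⟩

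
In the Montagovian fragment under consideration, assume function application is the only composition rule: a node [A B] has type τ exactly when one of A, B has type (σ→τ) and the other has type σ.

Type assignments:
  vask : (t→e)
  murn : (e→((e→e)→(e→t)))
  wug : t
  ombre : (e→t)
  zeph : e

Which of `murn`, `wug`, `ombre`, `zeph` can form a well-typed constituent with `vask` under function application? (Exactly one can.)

wug

murn : (e→((e→e)→(e→t))) — neither side's domain matches the other.
wug — combines: vask : (t→e) takes wug : t as argument, giving e.
ombre : (e→t) — neither side's domain matches the other.
zeph : e — neither side's domain matches the other.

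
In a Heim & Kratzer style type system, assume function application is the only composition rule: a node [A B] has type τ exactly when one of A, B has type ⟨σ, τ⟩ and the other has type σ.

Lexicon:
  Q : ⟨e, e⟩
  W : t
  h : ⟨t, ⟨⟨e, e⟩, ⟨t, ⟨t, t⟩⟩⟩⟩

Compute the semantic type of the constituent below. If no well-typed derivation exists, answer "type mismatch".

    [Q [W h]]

[W h]: functor h : ⟨t, ⟨⟨e, e⟩, ⟨t, ⟨t, t⟩⟩⟩⟩, argument W : t; result ⟨⟨e, e⟩, ⟨t, ⟨t, t⟩⟩⟩.
[Q [W h]]: functor [W h] : ⟨⟨e, e⟩, ⟨t, ⟨t, t⟩⟩⟩, argument Q : ⟨e, e⟩; result ⟨t, ⟨t, t⟩⟩.

⟨t, ⟨t, t⟩⟩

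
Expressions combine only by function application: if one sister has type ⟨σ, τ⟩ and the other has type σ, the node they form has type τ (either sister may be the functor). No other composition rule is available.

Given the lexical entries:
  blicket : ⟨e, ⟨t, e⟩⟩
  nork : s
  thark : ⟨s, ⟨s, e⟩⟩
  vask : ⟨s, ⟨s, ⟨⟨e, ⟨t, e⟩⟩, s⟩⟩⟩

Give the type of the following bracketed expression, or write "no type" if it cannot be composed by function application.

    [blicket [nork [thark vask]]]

no type

At [thark vask]: neither ⟨s, ⟨s, e⟩⟩ nor ⟨s, ⟨s, ⟨⟨e, ⟨t, e⟩⟩, s⟩⟩⟩ can take the other as argument; the node is ill-typed.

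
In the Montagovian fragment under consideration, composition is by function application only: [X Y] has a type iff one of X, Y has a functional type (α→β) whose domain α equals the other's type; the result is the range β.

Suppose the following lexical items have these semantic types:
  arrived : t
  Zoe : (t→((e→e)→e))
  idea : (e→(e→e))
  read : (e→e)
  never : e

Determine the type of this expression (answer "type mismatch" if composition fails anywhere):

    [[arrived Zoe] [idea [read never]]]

[arrived Zoe]: functor Zoe : (t→((e→e)→e)), argument arrived : t; result ((e→e)→e).
[read never]: functor read : (e→e), argument never : e; result e.
[idea [read never]]: functor idea : (e→(e→e)), argument [read never] : e; result (e→e).
[[arrived Zoe] [idea [read never]]]: functor [arrived Zoe] : ((e→e)→e), argument [idea [read never]] : (e→e); result e.

e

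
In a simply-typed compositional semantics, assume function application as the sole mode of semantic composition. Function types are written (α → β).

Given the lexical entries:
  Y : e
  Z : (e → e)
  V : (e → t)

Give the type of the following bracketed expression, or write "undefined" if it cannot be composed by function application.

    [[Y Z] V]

t

[Y Z]: Z is (e → e), Y is e; result e.
[[Y Z] V]: V is (e → t), [Y Z] is e; result t.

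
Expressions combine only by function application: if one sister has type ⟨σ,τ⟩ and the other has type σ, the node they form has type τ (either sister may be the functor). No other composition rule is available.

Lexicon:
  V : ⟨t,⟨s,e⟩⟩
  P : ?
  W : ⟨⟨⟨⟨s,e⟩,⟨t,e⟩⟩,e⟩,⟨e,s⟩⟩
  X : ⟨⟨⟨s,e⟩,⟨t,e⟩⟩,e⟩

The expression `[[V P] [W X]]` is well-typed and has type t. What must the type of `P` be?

At [[V P] [W X]] (required: t): [W X] is ⟨e,s⟩, which is not a function with range t; hence [V P] is the functor — type ⟨⟨e,s⟩,t⟩.
At [V P] (required: ⟨⟨e,s⟩,t⟩): V is ⟨t,⟨s,e⟩⟩, which is not a function with range ⟨⟨e,s⟩,t⟩; hence P is the functor — type ⟨⟨t,⟨s,e⟩⟩,⟨⟨e,s⟩,t⟩⟩.

⟨⟨t,⟨s,e⟩⟩,⟨⟨e,s⟩,t⟩⟩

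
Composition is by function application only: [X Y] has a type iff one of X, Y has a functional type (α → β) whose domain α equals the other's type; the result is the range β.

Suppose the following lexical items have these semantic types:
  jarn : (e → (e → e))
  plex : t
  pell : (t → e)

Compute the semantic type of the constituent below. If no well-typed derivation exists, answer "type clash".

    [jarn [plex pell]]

(e → e)

At [plex pell], pell : (t → e) takes plex : t, giving e.
At [jarn [plex pell]], jarn : (e → (e → e)) takes [plex pell] : e, giving (e → e).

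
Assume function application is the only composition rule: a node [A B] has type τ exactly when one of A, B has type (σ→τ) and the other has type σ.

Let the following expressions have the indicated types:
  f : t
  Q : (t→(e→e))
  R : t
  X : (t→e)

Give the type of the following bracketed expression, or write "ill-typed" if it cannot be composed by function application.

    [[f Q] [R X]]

At [f Q], Q : (t→(e→e)) takes f : t, giving (e→e).
At [R X], X : (t→e) takes R : t, giving e.
At [[f Q] [R X]], [f Q] : (e→e) takes [R X] : e, giving e.

e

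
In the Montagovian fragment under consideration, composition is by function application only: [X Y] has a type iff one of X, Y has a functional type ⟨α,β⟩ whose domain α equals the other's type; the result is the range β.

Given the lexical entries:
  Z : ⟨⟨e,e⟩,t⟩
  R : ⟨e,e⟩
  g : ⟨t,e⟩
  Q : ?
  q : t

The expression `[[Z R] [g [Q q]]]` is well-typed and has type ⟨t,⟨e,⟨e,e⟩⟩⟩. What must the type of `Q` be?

⟨t,⟨⟨t,e⟩,⟨t,⟨t,⟨e,⟨e,e⟩⟩⟩⟩⟩⟩

For [[Z R] [g [Q q]]] to have type ⟨t,⟨e,⟨e,e⟩⟩⟩ with [Z R] of type t, [g [Q q]] must be the function: [g [Q q]] : ⟨t,⟨t,⟨e,⟨e,e⟩⟩⟩⟩.
For [g [Q q]] to have type ⟨t,⟨t,⟨e,⟨e,e⟩⟩⟩⟩ with g of type ⟨t,e⟩, [Q q] must be the function: [Q q] : ⟨⟨t,e⟩,⟨t,⟨t,⟨e,⟨e,e⟩⟩⟩⟩⟩.
For [Q q] to have type ⟨⟨t,e⟩,⟨t,⟨t,⟨e,⟨e,e⟩⟩⟩⟩⟩ with q of type t, Q must be the function: Q : ⟨t,⟨⟨t,e⟩,⟨t,⟨t,⟨e,⟨e,e⟩⟩⟩⟩⟩⟩.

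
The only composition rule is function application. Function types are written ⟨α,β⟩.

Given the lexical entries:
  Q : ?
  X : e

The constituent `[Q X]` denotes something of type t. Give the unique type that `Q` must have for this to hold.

For [Q X] to have type t with X of type e, Q must be the function: Q : ⟨e,t⟩.

⟨e,t⟩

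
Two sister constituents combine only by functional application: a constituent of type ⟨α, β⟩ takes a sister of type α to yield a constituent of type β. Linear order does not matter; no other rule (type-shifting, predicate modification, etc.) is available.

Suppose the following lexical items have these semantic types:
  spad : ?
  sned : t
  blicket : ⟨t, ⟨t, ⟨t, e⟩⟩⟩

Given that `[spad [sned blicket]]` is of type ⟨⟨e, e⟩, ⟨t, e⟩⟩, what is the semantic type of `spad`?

⟨⟨t, ⟨t, e⟩⟩, ⟨⟨e, e⟩, ⟨t, e⟩⟩⟩

[spad [sned blicket]] must have type ⟨⟨e, e⟩, ⟨t, e⟩⟩. The sister [sned blicket] has type ⟨t, ⟨t, e⟩⟩; that is not a function onto ⟨⟨e, e⟩, ⟨t, e⟩⟩, so spad must be the functor, of type ⟨⟨t, ⟨t, e⟩⟩, ⟨⟨e, e⟩, ⟨t, e⟩⟩⟩.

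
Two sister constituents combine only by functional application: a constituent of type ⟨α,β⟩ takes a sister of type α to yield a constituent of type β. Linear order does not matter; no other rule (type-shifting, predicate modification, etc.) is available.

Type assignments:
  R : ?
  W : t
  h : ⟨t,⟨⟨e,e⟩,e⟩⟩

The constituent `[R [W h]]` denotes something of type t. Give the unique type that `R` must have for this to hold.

At [R [W h]] (required: t): [W h] is ⟨⟨e,e⟩,e⟩, which is not a function with range t; hence R is the functor — type ⟨⟨⟨e,e⟩,e⟩,t⟩.

⟨⟨⟨e,e⟩,e⟩,t⟩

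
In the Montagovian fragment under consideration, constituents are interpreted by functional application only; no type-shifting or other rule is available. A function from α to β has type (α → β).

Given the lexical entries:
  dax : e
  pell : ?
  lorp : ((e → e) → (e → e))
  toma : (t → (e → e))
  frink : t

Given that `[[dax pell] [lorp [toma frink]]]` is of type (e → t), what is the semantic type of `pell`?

For [[dax pell] [lorp [toma frink]]] to have type (e → t) with [lorp [toma frink]] of type (e → e), [dax pell] must be the function: [dax pell] : ((e → e) → (e → t)).
For [dax pell] to have type ((e → e) → (e → t)) with dax of type e, pell must be the function: pell : (e → ((e → e) → (e → t))).

(e → ((e → e) → (e → t)))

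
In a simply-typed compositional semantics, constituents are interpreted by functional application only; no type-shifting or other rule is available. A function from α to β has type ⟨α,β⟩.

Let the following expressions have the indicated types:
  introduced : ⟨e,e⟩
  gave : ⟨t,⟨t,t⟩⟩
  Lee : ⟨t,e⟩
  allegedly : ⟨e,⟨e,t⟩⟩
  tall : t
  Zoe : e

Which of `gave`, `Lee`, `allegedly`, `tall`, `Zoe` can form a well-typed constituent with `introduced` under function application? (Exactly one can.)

Zoe

gave : ⟨t,⟨t,t⟩⟩ — introduced needs e; gave needs t; neither fits.
Lee : ⟨t,e⟩ — introduced needs e; Lee needs t; neither fits.
allegedly : ⟨e,⟨e,t⟩⟩ — introduced needs e; allegedly needs e; neither fits.
tall : t — introduced needs e; tall needs nothing (atomic); neither fits.
Zoe — combines: introduced : ⟨e,e⟩ takes Zoe : e as argument, giving e.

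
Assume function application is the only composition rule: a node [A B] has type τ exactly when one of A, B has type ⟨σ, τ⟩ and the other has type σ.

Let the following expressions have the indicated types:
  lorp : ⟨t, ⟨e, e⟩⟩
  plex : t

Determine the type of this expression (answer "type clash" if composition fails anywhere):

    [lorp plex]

[lorp plex] — lorp of type ⟨t, ⟨e, e⟩⟩ combines with plex of type t: type ⟨e, e⟩.

⟨e, e⟩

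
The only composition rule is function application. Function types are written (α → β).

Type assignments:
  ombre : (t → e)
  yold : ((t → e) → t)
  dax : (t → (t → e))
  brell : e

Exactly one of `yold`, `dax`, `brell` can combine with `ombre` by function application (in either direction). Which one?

yold

yold — combines: yold : ((t → e) → t) takes ombre : (t → e) as argument, giving t.
dax : (t → (t → e)) — neither side's domain matches the other.
brell : e — neither side's domain matches the other.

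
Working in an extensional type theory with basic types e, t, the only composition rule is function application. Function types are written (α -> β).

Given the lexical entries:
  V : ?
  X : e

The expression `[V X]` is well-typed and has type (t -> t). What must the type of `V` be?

(e -> (t -> t))

For [V X] to have type (t -> t) with X of type e, V must be the function: V : (e -> (t -> t)).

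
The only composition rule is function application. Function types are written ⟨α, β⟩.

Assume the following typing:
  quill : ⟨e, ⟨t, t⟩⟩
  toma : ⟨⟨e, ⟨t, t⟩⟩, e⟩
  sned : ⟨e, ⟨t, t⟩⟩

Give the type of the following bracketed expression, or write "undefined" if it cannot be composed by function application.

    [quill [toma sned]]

[toma sned]: functor toma : ⟨⟨e, ⟨t, t⟩⟩, e⟩, argument sned : ⟨e, ⟨t, t⟩⟩; result e.
[quill [toma sned]]: functor quill : ⟨e, ⟨t, t⟩⟩, argument [toma sned] : e; result ⟨t, t⟩.

⟨t, t⟩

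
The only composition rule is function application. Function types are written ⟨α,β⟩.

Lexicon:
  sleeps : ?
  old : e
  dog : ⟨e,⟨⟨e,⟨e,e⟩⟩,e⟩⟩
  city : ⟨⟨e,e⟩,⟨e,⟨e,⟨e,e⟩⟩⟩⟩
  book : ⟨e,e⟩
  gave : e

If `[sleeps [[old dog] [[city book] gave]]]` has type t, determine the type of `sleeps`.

⟨e,t⟩

For [sleeps [[old dog] [[city book] gave]]] to have type t with [[old dog] [[city book] gave]] of type e, sleeps must be the function: sleeps : ⟨e,t⟩.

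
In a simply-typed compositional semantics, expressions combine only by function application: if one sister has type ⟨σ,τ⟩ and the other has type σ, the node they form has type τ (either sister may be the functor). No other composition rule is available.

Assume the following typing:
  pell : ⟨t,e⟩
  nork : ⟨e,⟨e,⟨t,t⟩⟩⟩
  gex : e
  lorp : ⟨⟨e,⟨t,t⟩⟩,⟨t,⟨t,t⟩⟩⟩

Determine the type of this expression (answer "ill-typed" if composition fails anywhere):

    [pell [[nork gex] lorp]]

[nork gex]: ⟨e,⟨e,⟨t,t⟩⟩⟩ applied to e yields ⟨e,⟨t,t⟩⟩.
[[nork gex] lorp]: ⟨⟨e,⟨t,t⟩⟩,⟨t,⟨t,t⟩⟩⟩ applied to ⟨e,⟨t,t⟩⟩ yields ⟨t,⟨t,t⟩⟩.
[pell [[nork gex] lorp]]: ⟨t,e⟩ and ⟨t,⟨t,t⟩⟩ cannot combine by function application — type clash.

ill-typed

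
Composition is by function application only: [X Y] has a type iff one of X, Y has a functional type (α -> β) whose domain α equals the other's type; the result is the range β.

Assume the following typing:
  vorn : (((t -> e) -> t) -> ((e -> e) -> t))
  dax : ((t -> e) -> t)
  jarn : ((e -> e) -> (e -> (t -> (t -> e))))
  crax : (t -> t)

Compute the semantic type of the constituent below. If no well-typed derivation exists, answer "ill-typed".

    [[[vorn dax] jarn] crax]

At [vorn dax], vorn : (((t -> e) -> t) -> ((e -> e) -> t)) takes dax : ((t -> e) -> t), giving ((e -> e) -> t).
[[vorn dax] jarn]: ((e -> e) -> t) with ((e -> e) -> (e -> (t -> (t -> e)))) — neither is a function whose domain matches the other; composition fails here.

ill-typed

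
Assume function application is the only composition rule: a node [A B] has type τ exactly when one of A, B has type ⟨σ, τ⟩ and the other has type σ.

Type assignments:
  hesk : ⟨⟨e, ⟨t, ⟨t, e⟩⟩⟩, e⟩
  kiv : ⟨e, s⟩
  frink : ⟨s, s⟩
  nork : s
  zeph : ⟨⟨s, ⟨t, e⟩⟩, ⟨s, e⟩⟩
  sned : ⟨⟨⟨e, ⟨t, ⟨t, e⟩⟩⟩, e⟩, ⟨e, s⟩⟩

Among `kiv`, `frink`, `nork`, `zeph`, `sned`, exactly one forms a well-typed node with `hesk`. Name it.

sned

kiv : ⟨e, s⟩ — does not combine with hesk.
frink : ⟨s, s⟩ — does not combine with hesk.
nork : s — does not combine with hesk.
zeph : ⟨⟨s, ⟨t, e⟩⟩, ⟨s, e⟩⟩ — does not combine with hesk.
sned — combines: sned : ⟨⟨⟨e, ⟨t, ⟨t, e⟩⟩⟩, e⟩, ⟨e, s⟩⟩ takes hesk : ⟨⟨e, ⟨t, ⟨t, e⟩⟩⟩, e⟩ as argument, giving ⟨e, s⟩.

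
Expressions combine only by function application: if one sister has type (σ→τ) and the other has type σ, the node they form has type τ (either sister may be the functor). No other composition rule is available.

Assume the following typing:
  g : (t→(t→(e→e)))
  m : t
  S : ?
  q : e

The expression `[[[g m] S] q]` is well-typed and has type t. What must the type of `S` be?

[[[g m] S] q] is required to be t. q : e cannot yield t as functor, so [[g m] S] : (e→t).
[[g m] S] is required to be (e→t). [g m] : (t→(e→e)) cannot yield (e→t) as functor, so S : ((t→(e→e))→(e→t)).

((t→(e→e))→(e→t))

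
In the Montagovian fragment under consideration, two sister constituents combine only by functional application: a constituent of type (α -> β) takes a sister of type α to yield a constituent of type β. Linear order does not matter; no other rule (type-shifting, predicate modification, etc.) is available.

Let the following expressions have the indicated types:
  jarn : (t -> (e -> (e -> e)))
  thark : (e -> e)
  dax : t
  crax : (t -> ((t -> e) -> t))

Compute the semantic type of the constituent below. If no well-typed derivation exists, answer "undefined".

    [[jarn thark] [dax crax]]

[jarn thark]: (t -> (e -> (e -> e))) with (e -> e) — neither is a function whose domain matches the other; composition fails here.

undefined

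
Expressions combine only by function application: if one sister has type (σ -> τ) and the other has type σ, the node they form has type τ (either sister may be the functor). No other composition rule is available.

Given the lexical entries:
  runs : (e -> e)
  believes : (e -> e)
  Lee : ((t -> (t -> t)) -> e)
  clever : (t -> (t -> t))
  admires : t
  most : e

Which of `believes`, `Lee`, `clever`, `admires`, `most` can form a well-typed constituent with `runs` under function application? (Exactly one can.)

believes : (e -> e) — runs needs e; believes needs e; neither fits.
Lee : ((t -> (t -> t)) -> e) — runs needs e; Lee needs (t -> (t -> t)); neither fits.
clever : (t -> (t -> t)) — runs needs e; clever needs t; neither fits.
admires : t — runs needs e; admires needs nothing (atomic); neither fits.
most — combines: runs : (e -> e) takes most : e as argument, giving e.

most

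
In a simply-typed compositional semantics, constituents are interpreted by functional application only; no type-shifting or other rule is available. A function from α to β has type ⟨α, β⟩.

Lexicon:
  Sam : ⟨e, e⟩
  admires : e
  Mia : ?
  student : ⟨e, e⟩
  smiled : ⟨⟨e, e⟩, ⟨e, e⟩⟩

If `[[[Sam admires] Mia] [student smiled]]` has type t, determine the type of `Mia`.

For [[[Sam admires] Mia] [student smiled]] to have type t with [student smiled] of type ⟨e, e⟩, [[Sam admires] Mia] must be the function: [[Sam admires] Mia] : ⟨⟨e, e⟩, t⟩.
For [[Sam admires] Mia] to have type ⟨⟨e, e⟩, t⟩ with [Sam admires] of type e, Mia must be the function: Mia : ⟨e, ⟨⟨e, e⟩, t⟩⟩.

⟨e, ⟨⟨e, e⟩, t⟩⟩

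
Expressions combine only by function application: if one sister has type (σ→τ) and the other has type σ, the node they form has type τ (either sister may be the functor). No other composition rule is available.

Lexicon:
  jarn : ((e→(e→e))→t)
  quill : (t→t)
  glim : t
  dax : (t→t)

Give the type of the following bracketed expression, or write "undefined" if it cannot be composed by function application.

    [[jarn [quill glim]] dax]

[quill glim] — quill of type (t→t) combines with glim of type t: type t.
[jarn [quill glim]]: ((e→(e→e))→t) with t — neither is a function whose domain matches the other; composition fails here.

undefined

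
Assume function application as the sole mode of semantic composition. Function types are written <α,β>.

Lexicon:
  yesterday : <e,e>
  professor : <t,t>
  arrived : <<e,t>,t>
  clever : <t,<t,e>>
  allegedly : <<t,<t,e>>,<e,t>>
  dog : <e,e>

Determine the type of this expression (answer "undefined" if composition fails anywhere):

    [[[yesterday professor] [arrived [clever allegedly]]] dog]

At [yesterday professor]: neither <e,e> nor <t,t> can take the other as argument; the node is ill-typed.

undefined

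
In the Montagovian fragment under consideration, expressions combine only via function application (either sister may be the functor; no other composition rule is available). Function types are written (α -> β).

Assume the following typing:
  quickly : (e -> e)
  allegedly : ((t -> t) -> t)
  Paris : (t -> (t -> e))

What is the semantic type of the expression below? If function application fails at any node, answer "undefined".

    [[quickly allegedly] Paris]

[quickly allegedly]: (e -> e) with ((t -> t) -> t) — neither is a function whose domain matches the other; composition fails here.

undefined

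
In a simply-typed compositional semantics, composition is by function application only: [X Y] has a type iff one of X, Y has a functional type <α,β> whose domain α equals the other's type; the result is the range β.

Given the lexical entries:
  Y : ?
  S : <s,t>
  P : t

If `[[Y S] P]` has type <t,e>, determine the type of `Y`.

[[Y S] P] is required to be <t,e>. P : t cannot yield <t,e> as functor, so [Y S] : <t,<t,e>>.
[Y S] is required to be <t,<t,e>>. S : <s,t> cannot yield <t,<t,e>> as functor, so Y : <<s,t>,<t,<t,e>>>.

<<s,t>,<t,<t,e>>>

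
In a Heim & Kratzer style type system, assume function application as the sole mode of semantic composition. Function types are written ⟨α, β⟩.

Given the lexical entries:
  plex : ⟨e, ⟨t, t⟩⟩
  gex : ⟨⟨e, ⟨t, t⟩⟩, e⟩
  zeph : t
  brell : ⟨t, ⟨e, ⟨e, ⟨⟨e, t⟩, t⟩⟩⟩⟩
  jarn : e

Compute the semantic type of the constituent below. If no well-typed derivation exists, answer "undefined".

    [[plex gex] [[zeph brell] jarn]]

[plex gex]: ⟨⟨e, ⟨t, t⟩⟩, e⟩ applied to ⟨e, ⟨t, t⟩⟩ yields e.
[zeph brell]: ⟨t, ⟨e, ⟨e, ⟨⟨e, t⟩, t⟩⟩⟩⟩ applied to t yields ⟨e, ⟨e, ⟨⟨e, t⟩, t⟩⟩⟩.
[[zeph brell] jarn]: ⟨e, ⟨e, ⟨⟨e, t⟩, t⟩⟩⟩ applied to e yields ⟨e, ⟨⟨e, t⟩, t⟩⟩.
[[plex gex] [[zeph brell] jarn]]: ⟨e, ⟨⟨e, t⟩, t⟩⟩ applied to e yields ⟨⟨e, t⟩, t⟩.

⟨⟨e, t⟩, t⟩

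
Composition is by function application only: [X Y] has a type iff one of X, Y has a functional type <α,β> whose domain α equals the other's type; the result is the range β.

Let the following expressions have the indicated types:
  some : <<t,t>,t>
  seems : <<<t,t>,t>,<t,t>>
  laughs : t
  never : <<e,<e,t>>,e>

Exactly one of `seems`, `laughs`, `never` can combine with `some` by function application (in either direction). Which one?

seems — combines: seems : <<<t,t>,t>,<t,t>> takes some : <<t,t>,t> as argument, giving <t,t>.
laughs : t — some needs <t,t>; laughs needs nothing (atomic); neither fits.
never : <<e,<e,t>>,e> — some needs <t,t>; never needs <e,<e,t>>; neither fits.

seems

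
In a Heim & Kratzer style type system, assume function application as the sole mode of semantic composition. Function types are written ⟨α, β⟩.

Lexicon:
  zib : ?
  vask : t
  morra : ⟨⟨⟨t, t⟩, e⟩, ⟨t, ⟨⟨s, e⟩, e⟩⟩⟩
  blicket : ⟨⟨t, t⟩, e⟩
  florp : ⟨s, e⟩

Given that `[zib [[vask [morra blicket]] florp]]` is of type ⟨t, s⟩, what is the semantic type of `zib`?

⟨e, ⟨t, s⟩⟩

At [zib [[vask [morra blicket]] florp]] (required: ⟨t, s⟩): [[vask [morra blicket]] florp] is e, which is not a function with range ⟨t, s⟩; hence zib is the functor — type ⟨e, ⟨t, s⟩⟩.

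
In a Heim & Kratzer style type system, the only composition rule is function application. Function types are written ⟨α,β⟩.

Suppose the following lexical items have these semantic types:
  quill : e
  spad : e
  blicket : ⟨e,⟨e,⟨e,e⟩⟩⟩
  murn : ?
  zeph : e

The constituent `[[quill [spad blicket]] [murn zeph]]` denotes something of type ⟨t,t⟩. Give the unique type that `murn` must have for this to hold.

For [[quill [spad blicket]] [murn zeph]] to have type ⟨t,t⟩ with [quill [spad blicket]] of type ⟨e,e⟩, [murn zeph] must be the function: [murn zeph] : ⟨⟨e,e⟩,⟨t,t⟩⟩.
For [murn zeph] to have type ⟨⟨e,e⟩,⟨t,t⟩⟩ with zeph of type e, murn must be the function: murn : ⟨e,⟨⟨e,e⟩,⟨t,t⟩⟩⟩.

⟨e,⟨⟨e,e⟩,⟨t,t⟩⟩⟩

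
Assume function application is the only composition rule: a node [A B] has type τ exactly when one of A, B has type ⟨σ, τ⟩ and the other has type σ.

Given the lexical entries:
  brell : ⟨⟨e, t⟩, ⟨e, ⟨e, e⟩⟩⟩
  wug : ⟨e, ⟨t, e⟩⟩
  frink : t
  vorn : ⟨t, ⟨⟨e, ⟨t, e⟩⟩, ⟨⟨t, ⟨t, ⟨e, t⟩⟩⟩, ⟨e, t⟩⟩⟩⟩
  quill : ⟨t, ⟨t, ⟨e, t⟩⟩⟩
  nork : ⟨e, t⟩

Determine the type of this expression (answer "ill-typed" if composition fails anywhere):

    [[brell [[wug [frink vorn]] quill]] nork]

ill-typed

[frink vorn] — vorn of type ⟨t, ⟨⟨e, ⟨t, e⟩⟩, ⟨⟨t, ⟨t, ⟨e, t⟩⟩⟩, ⟨e, t⟩⟩⟩⟩ combines with frink of type t: type ⟨⟨e, ⟨t, e⟩⟩, ⟨⟨t, ⟨t, ⟨e, t⟩⟩⟩, ⟨e, t⟩⟩⟩.
[wug [frink vorn]] — [frink vorn] of type ⟨⟨e, ⟨t, e⟩⟩, ⟨⟨t, ⟨t, ⟨e, t⟩⟩⟩, ⟨e, t⟩⟩⟩ combines with wug of type ⟨e, ⟨t, e⟩⟩: type ⟨⟨t, ⟨t, ⟨e, t⟩⟩⟩, ⟨e, t⟩⟩.
[[wug [frink vorn]] quill] — [wug [frink vorn]] of type ⟨⟨t, ⟨t, ⟨e, t⟩⟩⟩, ⟨e, t⟩⟩ combines with quill of type ⟨t, ⟨t, ⟨e, t⟩⟩⟩: type ⟨e, t⟩.
[brell [[wug [frink vorn]] quill]] — brell of type ⟨⟨e, t⟩, ⟨e, ⟨e, e⟩⟩⟩ combines with [[wug [frink vorn]] quill] of type ⟨e, t⟩: type ⟨e, ⟨e, e⟩⟩.
[[brell [[wug [frink vorn]] quill]] nork]: ⟨e, ⟨e, e⟩⟩ with ⟨e, t⟩ — neither is a function whose domain matches the other; composition fails here.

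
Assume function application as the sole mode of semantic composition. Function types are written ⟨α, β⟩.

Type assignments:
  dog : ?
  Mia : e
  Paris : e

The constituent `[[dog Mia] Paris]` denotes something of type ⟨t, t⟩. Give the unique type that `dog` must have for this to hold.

⟨e, ⟨e, ⟨t, t⟩⟩⟩

At [[dog Mia] Paris] (required: ⟨t, t⟩): Paris is e, which is not a function with range ⟨t, t⟩; hence [dog Mia] is the functor — type ⟨e, ⟨t, t⟩⟩.
At [dog Mia] (required: ⟨e, ⟨t, t⟩⟩): Mia is e, which is not a function with range ⟨e, ⟨t, t⟩⟩; hence dog is the functor — type ⟨e, ⟨e, ⟨t, t⟩⟩⟩.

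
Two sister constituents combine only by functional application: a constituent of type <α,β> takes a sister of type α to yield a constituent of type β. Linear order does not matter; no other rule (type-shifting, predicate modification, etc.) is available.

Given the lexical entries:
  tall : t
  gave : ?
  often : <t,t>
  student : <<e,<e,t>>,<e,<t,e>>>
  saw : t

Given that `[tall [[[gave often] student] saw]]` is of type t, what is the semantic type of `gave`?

For [tall [[[gave often] student] saw]] to have type t with tall of type t, [[[gave often] student] saw] must be the function: [[[gave often] student] saw] : <t,t>.
For [[[gave often] student] saw] to have type <t,t> with saw of type t, [[gave often] student] must be the function: [[gave often] student] : <t,<t,t>>.
For [[gave often] student] to have type <t,<t,t>> with student of type <<e,<e,t>>,<e,<t,e>>>, [gave often] must be the function: [gave often] : <<<e,<e,t>>,<e,<t,e>>>,<t,<t,t>>>.
For [gave often] to have type <<<e,<e,t>>,<e,<t,e>>>,<t,<t,t>>> with often of type <t,t>, gave must be the function: gave : <<t,t>,<<<e,<e,t>>,<e,<t,e>>>,<t,<t,t>>>>.

<<t,t>,<<<e,<e,t>>,<e,<t,e>>>,<t,<t,t>>>>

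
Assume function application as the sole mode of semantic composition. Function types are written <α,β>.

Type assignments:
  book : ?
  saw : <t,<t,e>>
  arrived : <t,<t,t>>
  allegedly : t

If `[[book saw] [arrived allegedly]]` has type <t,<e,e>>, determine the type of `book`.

At [[book saw] [arrived allegedly]] (required: <t,<e,e>>): [arrived allegedly] is <t,t>, which is not a function with range <t,<e,e>>; hence [book saw] is the functor — type <<t,t>,<t,<e,e>>>.
At [book saw] (required: <<t,t>,<t,<e,e>>>): saw is <t,<t,e>>, which is not a function with range <<t,t>,<t,<e,e>>>; hence book is the functor — type <<t,<t,e>>,<<t,t>,<t,<e,e>>>>.

<<t,<t,e>>,<<t,t>,<t,<e,e>>>>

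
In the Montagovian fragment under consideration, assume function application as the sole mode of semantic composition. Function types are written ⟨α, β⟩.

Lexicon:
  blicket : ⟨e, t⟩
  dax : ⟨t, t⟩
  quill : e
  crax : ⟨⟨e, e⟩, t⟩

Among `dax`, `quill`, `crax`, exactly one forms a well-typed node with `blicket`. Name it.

quill

dax : ⟨t, t⟩ — neither side's domain matches the other.
quill — combines: blicket : ⟨e, t⟩ takes quill : e as argument, giving t.
crax : ⟨⟨e, e⟩, t⟩ — neither side's domain matches the other.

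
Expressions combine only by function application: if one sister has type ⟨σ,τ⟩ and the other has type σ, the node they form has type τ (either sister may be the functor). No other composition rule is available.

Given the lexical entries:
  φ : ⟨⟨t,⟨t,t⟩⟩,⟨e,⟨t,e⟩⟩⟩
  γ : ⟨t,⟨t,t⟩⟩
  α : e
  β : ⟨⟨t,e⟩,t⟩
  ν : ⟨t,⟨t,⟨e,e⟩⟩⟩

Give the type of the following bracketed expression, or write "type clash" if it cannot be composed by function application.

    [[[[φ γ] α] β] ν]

[φ γ]: ⟨⟨t,⟨t,t⟩⟩,⟨e,⟨t,e⟩⟩⟩ applied to ⟨t,⟨t,t⟩⟩ yields ⟨e,⟨t,e⟩⟩.
[[φ γ] α]: ⟨e,⟨t,e⟩⟩ applied to e yields ⟨t,e⟩.
[[[φ γ] α] β]: ⟨⟨t,e⟩,t⟩ applied to ⟨t,e⟩ yields t.
[[[[φ γ] α] β] ν]: ⟨t,⟨t,⟨e,e⟩⟩⟩ applied to t yields ⟨t,⟨e,e⟩⟩.

⟨t,⟨e,e⟩⟩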